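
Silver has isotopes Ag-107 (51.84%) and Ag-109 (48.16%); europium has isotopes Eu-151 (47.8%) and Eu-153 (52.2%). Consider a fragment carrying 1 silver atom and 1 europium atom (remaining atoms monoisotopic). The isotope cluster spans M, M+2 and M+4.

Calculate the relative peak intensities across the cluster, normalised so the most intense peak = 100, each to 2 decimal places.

49.48 : 100.00 : 50.20

Silver pattern (n=1): 0.5184 : 0.4816
Europium pattern (n=1): 0.4780 : 0.5220
Convolve the two distributions (both contribute in 2-u steps):
  M: 0.5184×0.4780 = 0.247795
  M+2: 0.5184×0.5220 + 0.4816×0.4780 = 0.500810
  M+4: 0.4816×0.5220 = 0.251395
Scale to base peak (0.500810) = 100: 49.48 : 100.00 : 50.20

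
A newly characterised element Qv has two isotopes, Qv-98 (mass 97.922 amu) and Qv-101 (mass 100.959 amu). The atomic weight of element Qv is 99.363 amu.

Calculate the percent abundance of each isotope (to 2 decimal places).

Qv-98: 52.55%, Qv-101: 47.45%

Writing the weighted mean with unknown fraction x of Qv-98:
97.922·x + 100.959·(1 − x) = 99.363
(97.922 − 100.959)·x = 99.363 − 100.959
x = -1.596 / -3.037 = 0.52552 → 52.55% Qv-98, 47.45% Qv-101.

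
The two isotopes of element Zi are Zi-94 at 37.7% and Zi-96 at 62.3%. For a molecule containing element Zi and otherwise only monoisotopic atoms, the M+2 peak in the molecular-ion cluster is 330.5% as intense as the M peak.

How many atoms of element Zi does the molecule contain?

2

For n independent Zi atoms, I(M+2)/I(M) = n · (abundance Zi-96) / (abundance Zi-94) = n · 0.623/0.377.
n = 3.305 × 0.377/0.623 = 2.00 ≈ 2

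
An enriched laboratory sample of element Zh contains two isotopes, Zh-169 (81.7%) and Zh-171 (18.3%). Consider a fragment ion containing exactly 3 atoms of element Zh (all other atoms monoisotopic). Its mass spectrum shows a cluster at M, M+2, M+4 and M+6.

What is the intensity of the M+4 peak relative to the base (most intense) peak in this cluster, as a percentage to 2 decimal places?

15.05%

Term probabilities: M 0.5453, M+2 0.3665, M+4 0.0821, M+6 0.0061. Base peak = M.
P(M) = C(3,0) × 0.817^3 × 0.183^0 = 1 × 0.54533851 × 1.0000 = 0.545339 (base)
P(M+4) = C(3,2) × 0.817^1 × 0.183^2 = 3 × 0.8170 × 0.033489 = 0.082082
Relative intensity = 0.082082 / 0.545339 × 100 = 15.05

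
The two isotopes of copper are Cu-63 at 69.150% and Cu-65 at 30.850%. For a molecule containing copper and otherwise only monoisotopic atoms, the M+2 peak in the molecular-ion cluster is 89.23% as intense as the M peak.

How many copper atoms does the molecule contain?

The M+2/M ratio from n Cu atoms is n · q/p = n · 0.30850/0.69150.
n = 0.8923 × 0.69150/0.30850 = 2.00 ≈ 2

2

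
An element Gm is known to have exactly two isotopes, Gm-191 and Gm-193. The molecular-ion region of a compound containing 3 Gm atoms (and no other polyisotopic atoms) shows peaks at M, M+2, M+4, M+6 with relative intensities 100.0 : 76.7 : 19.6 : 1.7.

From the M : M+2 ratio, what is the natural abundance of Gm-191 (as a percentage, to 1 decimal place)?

Write p for the Gm-191 fraction. I(M+2)/I(M) = [C(3,1)·p^2·(1−p)] / p^3 = 3·(1−p)/p = 76.7/100.0 = 0.7670
(1−p)/p = 0.7670/3 = 0.2557  ⇒  p = 1/(1 + 0.2557) = 0.7964
Gm-191: 79.6%, Gm-193: 20.4%.

79.6%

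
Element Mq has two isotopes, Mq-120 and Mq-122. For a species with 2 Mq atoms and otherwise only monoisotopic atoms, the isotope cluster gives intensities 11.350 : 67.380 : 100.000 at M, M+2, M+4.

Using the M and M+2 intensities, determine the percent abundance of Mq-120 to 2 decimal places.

Write p for the Mq-120 fraction. I(M+2)/I(M) = [C(2,1)·p^1·(1−p)] / p^2 = 2·(1−p)/p = 67.380/11.350 = 5.9366
(1−p)/p = 5.9366/2 = 2.9683  ⇒  p = 1/(1 + 2.9683) = 0.2520
Mq-120: 25.20%, Mq-122: 74.80%.

25.20%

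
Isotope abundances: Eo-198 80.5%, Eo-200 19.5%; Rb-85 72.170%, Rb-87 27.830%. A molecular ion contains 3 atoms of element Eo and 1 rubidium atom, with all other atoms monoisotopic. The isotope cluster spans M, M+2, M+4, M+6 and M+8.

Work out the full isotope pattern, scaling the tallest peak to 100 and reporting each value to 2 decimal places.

Element Eo pattern (n=3): 0.52166013 : 0.37909462 : 0.09183037 : 0.00741487
Rubidium pattern (n=1): 0.7217 : 0.2783
Convolve the two distributions (both contribute in 2-u steps):
  M: 0.52166013×0.7217 = 0.376482
  M+2: 0.52166013×0.2783 + 0.37909462×0.7217 = 0.418771
  M+4: 0.37909462×0.2783 + 0.09183037×0.7217 = 0.171776
  M+6: 0.09183037×0.2783 + 0.00741487×0.7217 = 0.030908
  M+8: 0.00741487×0.2783 = 0.002064
Scale to base peak (0.418771) = 100: 89.90 : 100.00 : 41.02 : 7.38 : 0.49

89.90 : 100.00 : 41.02 : 7.38 : 0.49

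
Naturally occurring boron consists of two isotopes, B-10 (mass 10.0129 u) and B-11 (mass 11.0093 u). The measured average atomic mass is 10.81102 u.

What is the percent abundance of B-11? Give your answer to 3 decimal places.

With x = fraction of B-10 (so B-11 is 1 − x):
10.0129·x + 11.0093·(1 − x) = 10.81102
(10.0129 − 11.0093)·x = 10.81102 − 11.0093
x = -0.19828 / -0.9964 = 0.19900 → 19.900% B-10, 80.100% B-11.

80.100%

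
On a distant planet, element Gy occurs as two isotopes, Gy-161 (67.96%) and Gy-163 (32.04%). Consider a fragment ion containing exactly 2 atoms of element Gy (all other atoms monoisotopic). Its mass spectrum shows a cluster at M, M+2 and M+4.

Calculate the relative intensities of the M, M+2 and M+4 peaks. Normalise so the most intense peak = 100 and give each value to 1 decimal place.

100.0 : 94.3 : 22.2

The 2 Gy atoms are independent, so intensities follow the terms of (0.6796 + 0.3204)^2.
P(M) = 0.6796^2 = 0.461856
P(M+2) = 2 × 0.6796^1 × 0.3204^1 = 0.435488
P(M+4) = 0.3204^2 = 0.102656
The M peak is largest (0.461856); scaling to 100 gives 100.0 : 94.3 : 22.2.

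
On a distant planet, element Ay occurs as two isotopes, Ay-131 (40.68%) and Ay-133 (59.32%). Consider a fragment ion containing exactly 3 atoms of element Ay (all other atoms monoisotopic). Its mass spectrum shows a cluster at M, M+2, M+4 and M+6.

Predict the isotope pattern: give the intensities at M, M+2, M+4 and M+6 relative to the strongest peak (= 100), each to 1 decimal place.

15.7 : 68.6 : 100.0 : 48.6

Each Ay atom is independently Ay-131 (p = 0.4068) or Ay-133 (q = 0.5932); the cluster is the binomial expansion (p + q)^3.
P(M) = 0.4068^3 = 0.067320
P(M+2) = 3 × 0.4068^2 × 0.5932^1 = 0.294499
P(M+4) = 3 × 0.4068^1 × 0.5932^2 = 0.429442
P(M+6) = 0.5932^3 = 0.208739
The M+4 peak is largest (0.429442); scaling to 100 gives 15.7 : 68.6 : 100.0 : 48.6.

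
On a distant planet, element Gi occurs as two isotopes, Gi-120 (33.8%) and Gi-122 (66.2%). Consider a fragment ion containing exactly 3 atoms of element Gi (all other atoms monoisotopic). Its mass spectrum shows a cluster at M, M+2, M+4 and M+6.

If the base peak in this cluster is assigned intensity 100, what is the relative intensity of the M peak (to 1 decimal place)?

Term probabilities: M 0.0386, M+2 0.2269, M+4 0.4444, M+6 0.2901. Base peak = M+4.
P(M+4) = C(3,2) × 0.338^1 × 0.662^2 = 3 × 0.3380 × 0.438244 = 0.444379 (base)
P(M) = C(3,0) × 0.338^3 × 0.662^0 = 1 × 0.03861447 × 1.0000 = 0.038614
Relative intensity = 0.038614 / 0.444379 × 100 = 8.7

8.7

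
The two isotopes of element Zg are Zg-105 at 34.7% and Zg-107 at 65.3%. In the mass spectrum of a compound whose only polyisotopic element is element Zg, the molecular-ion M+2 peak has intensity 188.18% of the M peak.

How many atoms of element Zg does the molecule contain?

1

The M+2/M ratio from n Zg atoms is n · q/p = n · 0.653/0.347.
n = 1.8818 × 0.347/0.653 = 1.00 ≈ 1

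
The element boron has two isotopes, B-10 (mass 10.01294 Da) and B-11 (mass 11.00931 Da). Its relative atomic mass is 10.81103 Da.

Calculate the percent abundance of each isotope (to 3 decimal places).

B-10: 19.900%, B-11: 80.100%

Let x be the fractional abundance of B-10; then B-11 has abundance 1 − x.
10.01294·x + 11.00931·(1 − x) = 10.81103
(10.01294 − 11.00931)·x = 10.81103 − 11.00931
x = -0.19828 / -0.99637 = 0.19900 → 19.900% B-10, 80.100% B-11.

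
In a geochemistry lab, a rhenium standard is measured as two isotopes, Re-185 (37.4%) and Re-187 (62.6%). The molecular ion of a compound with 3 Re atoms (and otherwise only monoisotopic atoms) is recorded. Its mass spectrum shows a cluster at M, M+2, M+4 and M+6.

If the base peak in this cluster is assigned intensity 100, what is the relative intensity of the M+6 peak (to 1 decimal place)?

(0.374 + 0.626)^3 gives M 0.0523, M+2 0.2627, M+4 0.4397, M+6 0.2453; the largest is M+4.
P(M+4) = C(3,2) × 0.374^1 × 0.626^2 = 3 × 0.3740 × 0.391876 = 0.439685 (base)
P(M+6) = C(3,3) × 0.374^0 × 0.626^3 = 1 × 1.0000 × 0.24531438 = 0.245314
Relative intensity = 0.245314 / 0.439685 × 100 = 55.8

55.8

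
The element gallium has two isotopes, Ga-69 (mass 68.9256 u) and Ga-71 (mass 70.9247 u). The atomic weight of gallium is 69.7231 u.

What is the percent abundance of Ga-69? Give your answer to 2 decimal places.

60.11%

Writing the weighted mean with unknown fraction x of Ga-69:
68.9256·x + 70.9247·(1 − x) = 69.7231
(68.9256 − 70.9247)·x = 69.7231 − 70.9247
x = -1.2016 / -1.9991 = 0.60107 → 60.11% Ga-69, 39.89% Ga-71.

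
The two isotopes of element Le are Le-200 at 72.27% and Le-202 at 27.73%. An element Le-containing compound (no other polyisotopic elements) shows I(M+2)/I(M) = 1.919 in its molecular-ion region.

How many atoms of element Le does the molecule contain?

With n Le atoms, P(M+2)/P(M) = C(n,1)·p^(n−1)q / p^n = n·q/p = n · 0.2773/0.7227.
n = 1.919 × 0.7227/0.2773 = 5.00 ≈ 5

5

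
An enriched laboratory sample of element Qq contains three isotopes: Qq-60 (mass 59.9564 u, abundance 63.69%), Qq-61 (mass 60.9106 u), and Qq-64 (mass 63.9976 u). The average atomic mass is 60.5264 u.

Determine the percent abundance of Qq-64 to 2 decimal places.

7.24%

The remaining 36.31% is split between Qq-61 (fraction x) and Qq-64 (fraction 0.3631 − x).
Substituting: 60.9106x + 63.9976(0.3631 − x) = 22.34016884
(60.9106 − 63.9976)x = -0.89735972  ⇒  x = 0.29069, y = 0.07241
Qq-61: 29.07%, Qq-64: 7.24%.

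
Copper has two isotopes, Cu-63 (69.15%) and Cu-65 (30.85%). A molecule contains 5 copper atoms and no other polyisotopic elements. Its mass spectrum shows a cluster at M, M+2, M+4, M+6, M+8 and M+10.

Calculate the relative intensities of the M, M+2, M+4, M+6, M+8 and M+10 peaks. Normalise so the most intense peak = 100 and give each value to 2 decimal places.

44.83 : 100.00 : 89.23 : 39.81 : 8.88 : 0.79

Each Cu atom is independently Cu-63 (p = 0.6915) or Cu-65 (q = 0.3085); the cluster is the binomial expansion (p + q)^5.
P(M) = 0.6915^5 = 0.158111
P(M+2) = 5 × 0.6915^4 × 0.3085^1 = 0.352691
P(M+4) = 10 × 0.6915^3 × 0.3085^2 = 0.314693
P(M+6) = 10 × 0.6915^2 × 0.3085^3 = 0.140394
P(M+8) = 5 × 0.6915^1 × 0.3085^4 = 0.031317
P(M+10) = 0.3085^5 = 0.002794
The M+2 peak is largest (0.352691); scaling to 100 gives 44.83 : 100.00 : 89.23 : 39.81 : 8.88 : 0.79.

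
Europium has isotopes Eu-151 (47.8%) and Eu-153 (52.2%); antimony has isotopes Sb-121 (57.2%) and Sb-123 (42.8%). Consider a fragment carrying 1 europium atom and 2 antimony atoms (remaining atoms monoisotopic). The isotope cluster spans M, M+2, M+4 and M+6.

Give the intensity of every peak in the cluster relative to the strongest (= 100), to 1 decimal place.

38.6 : 100.0 : 84.8 : 23.6

Europium pattern (n=1): 0.4780 : 0.5220
Antimony pattern (n=2): 0.327184 : 0.489632 : 0.183184
Convolve the two distributions (both contribute in 2-u steps):
  M: 0.4780×0.327184 = 0.156394
  M+2: 0.4780×0.489632 + 0.5220×0.327184 = 0.404834
  M+4: 0.4780×0.183184 + 0.5220×0.489632 = 0.343150
  M+6: 0.5220×0.183184 = 0.095622
Scale to base peak (0.404834) = 100: 38.6 : 100.0 : 84.8 : 23.6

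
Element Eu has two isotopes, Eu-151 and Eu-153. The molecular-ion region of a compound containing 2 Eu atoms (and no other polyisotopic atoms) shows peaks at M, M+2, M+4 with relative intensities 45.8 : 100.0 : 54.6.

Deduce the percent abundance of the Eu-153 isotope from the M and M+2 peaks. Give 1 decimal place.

Let p = fractional abundance of Eu-151. I(M+2)/I(M) = [C(2,1)·p^1·(1−p)] / p^2 = 2·(1−p)/p = 100.0/45.8 = 2.1834
(1−p)/p = 2.1834/2 = 1.0917  ⇒  p = 1/(1 + 1.0917) = 0.4781
Eu-151: 47.8%, Eu-153: 52.2%.

52.2%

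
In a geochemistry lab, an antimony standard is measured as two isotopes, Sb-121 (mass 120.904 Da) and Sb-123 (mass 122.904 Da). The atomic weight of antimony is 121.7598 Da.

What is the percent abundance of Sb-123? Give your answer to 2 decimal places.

42.79%

Let x be the fractional abundance of Sb-121; then Sb-123 has abundance 1 − x.
120.904·x + 122.904·(1 − x) = 121.7598
(120.904 − 122.904)·x = 121.7598 − 122.904
x = -1.1442 / -2.000 = 0.57210 → 57.21% Sb-121, 42.79% Sb-123.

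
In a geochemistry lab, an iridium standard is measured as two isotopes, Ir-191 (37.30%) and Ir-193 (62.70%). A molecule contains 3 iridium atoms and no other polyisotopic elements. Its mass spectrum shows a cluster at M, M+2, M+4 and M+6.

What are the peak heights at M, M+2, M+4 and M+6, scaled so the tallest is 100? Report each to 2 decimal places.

The 3 Ir atoms are independent, so intensities follow the terms of (0.3730 + 0.6270)^3.
P(M) = 0.3730^3 = 0.051895
P(M+2) = 3 × 0.3730^2 × 0.6270^1 = 0.261702
P(M+4) = 3 × 0.3730^1 × 0.6270^2 = 0.439911
P(M+6) = 0.6270^3 = 0.246492
The M+4 peak is largest (0.439911); scaling to 100 gives 11.80 : 59.49 : 100.00 : 56.03.

11.80 : 59.49 : 100.00 : 56.03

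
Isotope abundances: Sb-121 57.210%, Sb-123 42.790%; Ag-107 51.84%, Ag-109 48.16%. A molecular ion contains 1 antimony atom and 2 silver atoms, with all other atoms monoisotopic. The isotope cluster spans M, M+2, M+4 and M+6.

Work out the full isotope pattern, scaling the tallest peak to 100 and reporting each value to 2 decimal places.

Antimony pattern (n=1): 0.5721 : 0.4279
Silver pattern (n=2): 0.26873856 : 0.49932288 : 0.23193856
Convolve the two distributions (both contribute in 2-u steps):
  M: 0.5721×0.26873856 = 0.153745
  M+2: 0.5721×0.49932288 + 0.4279×0.26873856 = 0.400656
  M+4: 0.5721×0.23193856 + 0.4279×0.49932288 = 0.346352
  M+6: 0.4279×0.23193856 = 0.099247
Scale to base peak (0.400656) = 100: 38.37 : 100.00 : 86.45 : 24.77

38.37 : 100.00 : 86.45 : 24.77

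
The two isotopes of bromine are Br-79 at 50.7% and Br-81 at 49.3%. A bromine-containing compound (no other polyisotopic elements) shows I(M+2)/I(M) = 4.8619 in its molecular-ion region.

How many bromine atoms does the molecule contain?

The M+2/M ratio from n Br atoms is n · q/p = n · 0.493/0.507.
n = 4.8619 × 0.507/0.493 = 5.00 ≈ 5

5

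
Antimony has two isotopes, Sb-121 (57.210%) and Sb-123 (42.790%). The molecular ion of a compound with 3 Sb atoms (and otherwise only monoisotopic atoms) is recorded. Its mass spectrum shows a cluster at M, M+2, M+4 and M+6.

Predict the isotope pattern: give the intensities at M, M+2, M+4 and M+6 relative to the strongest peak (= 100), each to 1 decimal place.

Expanding (0.57210 + 0.42790)^3:
P(M) = 0.57210^3 = 0.187247
P(M+2) = 3 × 0.57210^2 × 0.42790^1 = 0.420153
P(M+4) = 3 × 0.57210^1 × 0.42790^2 = 0.314252
P(M+6) = 0.42790^3 = 0.078348
The M+2 peak is largest (0.420153); scaling to 100 gives 44.6 : 100.0 : 74.8 : 18.6.

44.6 : 100.0 : 74.8 : 18.6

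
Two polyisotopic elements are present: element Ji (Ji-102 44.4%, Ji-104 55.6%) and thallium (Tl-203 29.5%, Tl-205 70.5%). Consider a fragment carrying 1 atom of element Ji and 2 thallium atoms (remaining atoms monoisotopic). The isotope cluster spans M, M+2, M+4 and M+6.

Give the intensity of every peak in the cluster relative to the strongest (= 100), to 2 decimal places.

8.55 : 51.57 : 100.00 : 61.15

Element Ji pattern (n=1): 0.4440 : 0.5560
Thallium pattern (n=2): 0.087025 : 0.41595 : 0.497025
Convolve the two distributions (both contribute in 2-u steps):
  M: 0.4440×0.087025 = 0.038639
  M+2: 0.4440×0.41595 + 0.5560×0.087025 = 0.233068
  M+4: 0.4440×0.497025 + 0.5560×0.41595 = 0.451947
  M+6: 0.5560×0.497025 = 0.276346
Scale to base peak (0.451947) = 100: 8.55 : 51.57 : 100.00 : 61.15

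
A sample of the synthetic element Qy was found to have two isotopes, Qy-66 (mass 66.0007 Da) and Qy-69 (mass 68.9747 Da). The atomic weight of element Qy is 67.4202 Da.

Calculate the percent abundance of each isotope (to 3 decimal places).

Writing the weighted mean with unknown fraction x of Qy-66:
66.0007·x + 68.9747·(1 − x) = 67.4202
(66.0007 − 68.9747)·x = 67.4202 − 68.9747
x = -1.5545 / -2.9740 = 0.52270 → 52.270% Qy-66, 47.730% Qy-69.

Qy-66: 52.270%, Qy-69: 47.730%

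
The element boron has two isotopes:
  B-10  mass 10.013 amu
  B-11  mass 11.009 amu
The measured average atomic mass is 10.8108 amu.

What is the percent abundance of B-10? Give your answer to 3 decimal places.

19.900%

Writing the weighted mean with unknown fraction x of B-10:
10.013·x + 11.009·(1 − x) = 10.8108
(10.013 − 11.009)·x = 10.8108 − 11.009
x = -0.1982 / -0.996 = 0.19900 → 19.900% B-10, 80.100% B-11.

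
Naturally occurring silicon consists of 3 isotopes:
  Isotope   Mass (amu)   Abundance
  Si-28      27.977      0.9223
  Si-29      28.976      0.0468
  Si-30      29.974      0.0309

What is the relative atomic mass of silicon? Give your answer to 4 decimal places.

The abundance-weighted mean is 0.9223 × 27.977 + 0.0468 × 28.976 + 0.0309 × 29.974
= 25.80319 + 1.35608 + 0.92620 = 28.08547 amu

28.0855 amu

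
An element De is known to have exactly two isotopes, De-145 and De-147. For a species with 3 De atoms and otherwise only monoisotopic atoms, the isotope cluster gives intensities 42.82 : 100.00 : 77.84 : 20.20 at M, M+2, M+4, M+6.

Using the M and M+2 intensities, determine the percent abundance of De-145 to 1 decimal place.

56.2%

If p is the fraction of De that is De-145, then I(M+2)/I(M) = [C(3,1)·p^2·(1−p)] / p^3 = 3·(1−p)/p = 100.00/42.82 = 2.3354
(1−p)/p = 2.3354/3 = 0.7785  ⇒  p = 1/(1 + 0.7785) = 0.5623
De-145: 56.2%, De-147: 43.8%.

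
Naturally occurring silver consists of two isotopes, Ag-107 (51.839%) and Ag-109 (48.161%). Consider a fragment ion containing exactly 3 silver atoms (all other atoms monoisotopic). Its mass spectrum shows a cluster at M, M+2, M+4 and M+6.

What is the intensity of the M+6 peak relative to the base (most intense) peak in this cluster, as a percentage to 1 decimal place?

Binomial terms of (0.51839 + 0.48161)^3: M 0.1393, M+2 0.3883, M+4 0.3607, M+6 0.1117 → M+2 is the base peak.
P(M+2) = C(3,1) × 0.51839^2 × 0.48161^1 = 3 × 0.26872819 × 0.48161 = 0.388267 (base)
P(M+6) = C(3,3) × 0.51839^0 × 0.48161^3 = 1 × 1.0000 × 0.11170857 = 0.111709
Relative intensity = 0.111709 / 0.388267 × 100 = 28.8

28.8%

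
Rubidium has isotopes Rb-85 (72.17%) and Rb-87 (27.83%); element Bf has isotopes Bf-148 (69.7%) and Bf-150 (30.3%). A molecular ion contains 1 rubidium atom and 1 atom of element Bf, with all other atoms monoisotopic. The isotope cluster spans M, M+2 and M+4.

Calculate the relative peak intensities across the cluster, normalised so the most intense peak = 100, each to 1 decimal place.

100.0 : 82.0 : 16.8

Rubidium pattern (n=1): 0.7217 : 0.2783
Element Bf pattern (n=1): 0.6970 : 0.3030
Convolve the two distributions (both contribute in 2-u steps):
  M: 0.7217×0.6970 = 0.503025
  M+2: 0.7217×0.3030 + 0.2783×0.6970 = 0.412650
  M+4: 0.2783×0.3030 = 0.084325
Scale to base peak (0.503025) = 100: 100.0 : 82.0 : 16.8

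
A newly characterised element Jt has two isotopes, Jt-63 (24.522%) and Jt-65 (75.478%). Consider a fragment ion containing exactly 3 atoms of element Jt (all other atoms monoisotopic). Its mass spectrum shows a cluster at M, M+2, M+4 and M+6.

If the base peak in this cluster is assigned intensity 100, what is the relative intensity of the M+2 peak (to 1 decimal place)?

(0.24522 + 0.75478)^3 gives M 0.0147, M+2 0.1362, M+4 0.4191, M+6 0.4300; the largest is M+6.
P(M+6) = C(3,3) × 0.24522^0 × 0.75478^3 = 1 × 1.0000 × 0.42999277 = 0.429993 (base)
P(M+2) = C(3,1) × 0.24522^2 × 0.75478^1 = 3 × 0.06013285 × 0.75478 = 0.136161
Relative intensity = 0.136161 / 0.429993 × 100 = 31.7

31.7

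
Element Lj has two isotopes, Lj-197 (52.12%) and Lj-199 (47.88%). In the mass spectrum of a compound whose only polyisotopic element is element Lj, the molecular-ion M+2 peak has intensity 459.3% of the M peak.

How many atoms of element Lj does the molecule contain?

With n Lj atoms, P(M+2)/P(M) = C(n,1)·p^(n−1)q / p^n = n·q/p = n · 0.4788/0.5212.
n = 4.593 × 0.5212/0.4788 = 5.00 ≈ 5

5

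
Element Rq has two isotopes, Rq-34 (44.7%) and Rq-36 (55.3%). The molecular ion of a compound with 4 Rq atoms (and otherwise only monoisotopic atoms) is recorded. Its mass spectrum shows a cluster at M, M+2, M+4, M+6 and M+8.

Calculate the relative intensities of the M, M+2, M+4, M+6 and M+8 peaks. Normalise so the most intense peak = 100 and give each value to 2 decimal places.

The 4 Rq atoms are independent, so intensities follow the terms of (0.447 + 0.553)^4.
P(M) = 0.447^4 = 0.039924
P(M+2) = 4 × 0.447^3 × 0.553^1 = 0.197564
P(M+4) = 6 × 0.447^2 × 0.553^2 = 0.366620
P(M+6) = 4 × 0.447^1 × 0.553^3 = 0.302373
P(M+8) = 0.553^4 = 0.093519
The M+4 peak is largest (0.366620); scaling to 100 gives 10.89 : 53.89 : 100.00 : 82.48 : 25.51.

10.89 : 53.89 : 100.00 : 82.48 : 25.51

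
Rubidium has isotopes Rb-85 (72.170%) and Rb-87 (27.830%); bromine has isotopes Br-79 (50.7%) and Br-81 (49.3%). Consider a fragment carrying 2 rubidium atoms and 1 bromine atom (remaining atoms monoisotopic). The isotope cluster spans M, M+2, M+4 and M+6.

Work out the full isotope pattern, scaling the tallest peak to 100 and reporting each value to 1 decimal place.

57.4 : 100.0 : 51.5 : 8.3

Rubidium pattern (n=2): 0.52085089 : 0.40169822 : 0.07745089
Bromine pattern (n=1): 0.5070 : 0.4930
Convolve the two distributions (both contribute in 2-u steps):
  M: 0.52085089×0.5070 = 0.264071
  M+2: 0.52085089×0.4930 + 0.40169822×0.5070 = 0.460440
  M+4: 0.40169822×0.4930 + 0.07745089×0.5070 = 0.237305
  M+6: 0.07745089×0.4930 = 0.038183
Scale to base peak (0.460440) = 100: 57.4 : 100.0 : 51.5 : 8.3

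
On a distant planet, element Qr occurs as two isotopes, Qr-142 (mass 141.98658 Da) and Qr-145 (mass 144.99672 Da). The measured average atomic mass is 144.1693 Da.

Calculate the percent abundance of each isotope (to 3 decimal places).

Writing the weighted mean with unknown fraction x of Qr-142:
141.98658·x + 144.99672·(1 − x) = 144.1693
(141.98658 − 144.99672)·x = 144.1693 − 144.99672
x = -0.82742 / -3.01014 = 0.27488 → 27.488% Qr-142, 72.512% Qr-145.

Qr-142: 27.488%, Qr-145: 72.512%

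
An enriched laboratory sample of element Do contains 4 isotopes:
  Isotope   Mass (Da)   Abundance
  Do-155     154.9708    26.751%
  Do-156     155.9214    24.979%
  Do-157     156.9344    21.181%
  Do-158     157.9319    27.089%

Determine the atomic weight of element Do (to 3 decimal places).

156.426 Da

The abundance-weighted mean is 0.26751 × 154.9708 + 0.24979 × 155.9214 + 0.21181 × 156.9344 + 0.27089 × 157.9319
= 41.45624 + 38.94761 + 33.24028 + 42.78217 = 156.42630 Da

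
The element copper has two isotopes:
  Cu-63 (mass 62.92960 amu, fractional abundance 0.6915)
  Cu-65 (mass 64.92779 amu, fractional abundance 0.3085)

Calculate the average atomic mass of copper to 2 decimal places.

Weight each isotope mass by its fractional abundance: 0.6915 × 62.92960 + 0.3085 × 64.92779
= 43.515818 + 20.030223 = 63.546041 amu

63.55 amu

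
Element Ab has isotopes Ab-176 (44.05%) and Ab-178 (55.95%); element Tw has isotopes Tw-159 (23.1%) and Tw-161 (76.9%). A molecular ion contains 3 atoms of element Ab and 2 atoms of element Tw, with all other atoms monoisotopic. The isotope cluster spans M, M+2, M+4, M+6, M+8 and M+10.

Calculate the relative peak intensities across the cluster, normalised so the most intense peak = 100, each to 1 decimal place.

Element Ab pattern (n=3): 0.08547473 : 0.32569656 : 0.41368269 : 0.17514602
Element Tw pattern (n=2): 0.053361 : 0.355278 : 0.591361
Convolve the two distributions (both contribute in 2-u steps):
  M: 0.08547473×0.053361 = 0.004561
  M+2: 0.08547473×0.355278 + 0.32569656×0.053361 = 0.047747
  M+4: 0.08547473×0.591361 + 0.32569656×0.355278 + 0.41368269×0.053361 = 0.188334
  M+6: 0.32569656×0.591361 + 0.41368269×0.355278 + 0.17514602×0.053361 = 0.348923
  M+8: 0.41368269×0.591361 + 0.17514602×0.355278 = 0.306861
  M+10: 0.17514602×0.591361 = 0.103575
Scale to base peak (0.348923) = 100: 1.3 : 13.7 : 54.0 : 100.0 : 87.9 : 29.7

1.3 : 13.7 : 54.0 : 100.0 : 87.9 : 29.7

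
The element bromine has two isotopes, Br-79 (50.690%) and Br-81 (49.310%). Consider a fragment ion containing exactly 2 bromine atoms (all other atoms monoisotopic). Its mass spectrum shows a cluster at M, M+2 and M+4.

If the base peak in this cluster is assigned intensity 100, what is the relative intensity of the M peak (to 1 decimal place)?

(0.50690 + 0.49310)^2 gives M 0.2569, M+2 0.4999, M+4 0.2431; the largest is M+2.
P(M+2) = C(2,1) × 0.50690^1 × 0.49310^1 = 2 × 0.5069 × 0.4931 = 0.499905 (base)
P(M) = C(2,0) × 0.50690^2 × 0.49310^0 = 1 × 0.25694761 × 1.0000 = 0.256948
Relative intensity = 0.256948 / 0.499905 × 100 = 51.4

51.4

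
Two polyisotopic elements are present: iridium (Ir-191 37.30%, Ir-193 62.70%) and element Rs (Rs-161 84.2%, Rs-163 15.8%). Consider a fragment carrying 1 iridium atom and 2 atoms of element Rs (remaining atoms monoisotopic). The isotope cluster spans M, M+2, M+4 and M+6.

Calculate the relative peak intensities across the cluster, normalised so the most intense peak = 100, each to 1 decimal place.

Iridium pattern (n=1): 0.3730 : 0.6270
Element Rs pattern (n=2): 0.708964 : 0.266072 : 0.024964
Convolve the two distributions (both contribute in 2-u steps):
  M: 0.3730×0.708964 = 0.264444
  M+2: 0.3730×0.266072 + 0.6270×0.708964 = 0.543765
  M+4: 0.3730×0.024964 + 0.6270×0.266072 = 0.176139
  M+6: 0.6270×0.024964 = 0.015652
Scale to base peak (0.543765) = 100: 48.6 : 100.0 : 32.4 : 2.9

48.6 : 100.0 : 32.4 : 2.9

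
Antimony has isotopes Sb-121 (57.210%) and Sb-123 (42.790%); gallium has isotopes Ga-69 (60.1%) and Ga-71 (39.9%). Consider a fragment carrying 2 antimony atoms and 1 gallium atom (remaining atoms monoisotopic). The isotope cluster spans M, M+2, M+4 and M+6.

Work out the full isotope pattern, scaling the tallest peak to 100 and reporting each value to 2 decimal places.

Antimony pattern (n=2): 0.32729841 : 0.48960318 : 0.18309841
Gallium pattern (n=1): 0.6010 : 0.3990
Convolve the two distributions (both contribute in 2-u steps):
  M: 0.32729841×0.6010 = 0.196706
  M+2: 0.32729841×0.3990 + 0.48960318×0.6010 = 0.424844
  M+4: 0.48960318×0.3990 + 0.18309841×0.6010 = 0.305394
  M+6: 0.18309841×0.3990 = 0.073056
Scale to base peak (0.424844) = 100: 46.30 : 100.00 : 71.88 : 17.20

46.30 : 100.00 : 71.88 : 17.20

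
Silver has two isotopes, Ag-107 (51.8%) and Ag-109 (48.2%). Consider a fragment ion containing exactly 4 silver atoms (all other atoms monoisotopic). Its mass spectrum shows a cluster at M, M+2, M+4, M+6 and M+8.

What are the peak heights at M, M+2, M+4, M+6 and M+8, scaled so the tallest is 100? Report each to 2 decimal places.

19.25 : 71.65 : 100.00 : 62.03 : 14.43

Each Ag atom is independently Ag-107 (p = 0.518) or Ag-109 (q = 0.482); the cluster is the binomial expansion (p + q)^4.
P(M) = 0.518^4 = 0.071998
P(M+2) = 4 × 0.518^3 × 0.482^1 = 0.267976
P(M+4) = 6 × 0.518^2 × 0.482^2 = 0.374029
P(M+6) = 4 × 0.518^1 × 0.482^3 = 0.232023
P(M+8) = 0.482^4 = 0.053974
The M+4 peak is largest (0.374029); scaling to 100 gives 19.25 : 71.65 : 100.00 : 62.03 : 14.43.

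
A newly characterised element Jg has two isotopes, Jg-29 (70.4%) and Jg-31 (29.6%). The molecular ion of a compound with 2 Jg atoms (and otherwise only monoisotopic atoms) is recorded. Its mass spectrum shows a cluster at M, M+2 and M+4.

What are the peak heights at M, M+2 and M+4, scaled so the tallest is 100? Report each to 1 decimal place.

100.0 : 84.1 : 17.7

Expanding (0.704 + 0.296)^2:
P(M) = 0.704^2 = 0.495616
P(M+2) = 2 × 0.704^1 × 0.296^1 = 0.416768
P(M+4) = 0.296^2 = 0.087616
The M peak is largest (0.495616); scaling to 100 gives 100.0 : 84.1 : 17.7.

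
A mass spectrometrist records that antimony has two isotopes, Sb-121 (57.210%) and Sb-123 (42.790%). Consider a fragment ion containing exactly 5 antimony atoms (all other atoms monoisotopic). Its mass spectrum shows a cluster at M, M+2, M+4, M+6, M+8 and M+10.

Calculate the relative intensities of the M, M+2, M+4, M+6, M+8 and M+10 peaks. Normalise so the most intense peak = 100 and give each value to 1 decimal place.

17.9 : 66.8 : 100.0 : 74.8 : 28.0 : 4.2

The 5 Sb atoms are independent, so intensities follow the terms of (0.57210 + 0.42790)^5.
P(M) = 0.57210^5 = 0.061286
P(M+2) = 5 × 0.57210^4 × 0.42790^1 = 0.229192
P(M+4) = 10 × 0.57210^3 × 0.42790^2 = 0.342847
P(M+6) = 10 × 0.57210^2 × 0.42790^3 = 0.256431
P(M+8) = 5 × 0.57210^1 × 0.42790^4 = 0.095898
P(M+10) = 0.42790^5 = 0.014345
The M+4 peak is largest (0.342847); scaling to 100 gives 17.9 : 66.8 : 100.0 : 74.8 : 28.0 : 4.2.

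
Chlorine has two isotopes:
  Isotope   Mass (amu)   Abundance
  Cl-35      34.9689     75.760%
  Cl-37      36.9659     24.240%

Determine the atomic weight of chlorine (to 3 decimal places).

35.453 amu

The abundance-weighted mean is 0.75760 × 34.9689 + 0.24240 × 36.9659
= 26.49244 + 8.96053 = 35.45297 amu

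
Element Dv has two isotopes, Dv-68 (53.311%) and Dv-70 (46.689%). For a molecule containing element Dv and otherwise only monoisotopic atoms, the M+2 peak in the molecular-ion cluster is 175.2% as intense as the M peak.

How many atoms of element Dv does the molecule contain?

2

For n independent Dv atoms, I(M+2)/I(M) = n · (abundance Dv-70) / (abundance Dv-68) = n · 0.46689/0.53311.
n = 1.752 × 0.53311/0.46689 = 2.00 ≈ 2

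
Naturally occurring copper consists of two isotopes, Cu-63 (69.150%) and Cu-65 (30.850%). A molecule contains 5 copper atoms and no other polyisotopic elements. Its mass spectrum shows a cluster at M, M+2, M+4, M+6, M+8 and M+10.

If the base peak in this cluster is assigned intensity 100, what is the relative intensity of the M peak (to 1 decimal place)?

44.8

(0.69150 + 0.30850)^5 gives M 0.1581, M+2 0.3527, M+4 0.3147, M+6 0.1404, M+8 0.0313, M+10 0.0028; the largest is M+2.
P(M+2) = C(5,1) × 0.69150^4 × 0.30850^1 = 5 × 0.2286487 × 0.3085 = 0.352691 (base)
P(M) = C(5,0) × 0.69150^5 × 0.30850^0 = 1 × 0.15811058 × 1.0000 = 0.158111
Relative intensity = 0.158111 / 0.352691 × 100 = 44.8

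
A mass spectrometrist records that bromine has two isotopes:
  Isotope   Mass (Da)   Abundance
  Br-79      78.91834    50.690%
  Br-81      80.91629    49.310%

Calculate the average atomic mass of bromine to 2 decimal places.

79.90 Da

The abundance-weighted mean is 0.50690 × 78.91834 + 0.49310 × 80.91629
= 40.003707 + 39.899823 = 79.903530 Da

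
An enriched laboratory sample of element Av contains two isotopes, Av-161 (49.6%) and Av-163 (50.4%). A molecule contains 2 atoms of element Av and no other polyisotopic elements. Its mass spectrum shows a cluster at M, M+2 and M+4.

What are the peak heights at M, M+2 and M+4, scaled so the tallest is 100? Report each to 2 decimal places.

Each Av atom is independently Av-161 (p = 0.496) or Av-163 (q = 0.504); the cluster is the binomial expansion (p + q)^2.
P(M) = 0.496^2 = 0.246016
P(M+2) = 2 × 0.496^1 × 0.504^1 = 0.499968
P(M+4) = 0.504^2 = 0.254016
The M+2 peak is largest (0.499968); scaling to 100 gives 49.21 : 100.00 : 50.81.

49.21 : 100.00 : 50.81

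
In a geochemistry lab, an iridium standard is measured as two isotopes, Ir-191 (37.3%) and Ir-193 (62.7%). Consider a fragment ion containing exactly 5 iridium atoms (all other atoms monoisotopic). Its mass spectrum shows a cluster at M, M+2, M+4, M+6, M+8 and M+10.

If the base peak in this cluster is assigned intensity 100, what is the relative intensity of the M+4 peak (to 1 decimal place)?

(0.373 + 0.627)^5 gives M 0.0072, M+2 0.0607, M+4 0.2040, M+6 0.3429, M+8 0.2882, M+10 0.0969; the largest is M+6.
P(M+6) = C(5,3) × 0.373^2 × 0.627^3 = 10 × 0.139129 × 0.24649188 = 0.342942 (base)
P(M+4) = C(5,2) × 0.373^3 × 0.627^2 = 10 × 0.05189512 × 0.393129 = 0.204015
Relative intensity = 0.204015 / 0.342942 × 100 = 59.5

59.5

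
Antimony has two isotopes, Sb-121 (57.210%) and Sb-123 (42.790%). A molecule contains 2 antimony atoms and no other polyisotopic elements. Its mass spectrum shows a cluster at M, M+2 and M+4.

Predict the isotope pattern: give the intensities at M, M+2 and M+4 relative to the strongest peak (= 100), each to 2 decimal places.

Each Sb atom is independently Sb-121 (p = 0.57210) or Sb-123 (q = 0.42790); the cluster is the binomial expansion (p + q)^2.
P(M) = 0.57210^2 = 0.327298
P(M+2) = 2 × 0.57210^1 × 0.42790^1 = 0.489603
P(M+4) = 0.42790^2 = 0.183098
The M+2 peak is largest (0.489603); scaling to 100 gives 66.85 : 100.00 : 37.40.

66.85 : 100.00 : 37.40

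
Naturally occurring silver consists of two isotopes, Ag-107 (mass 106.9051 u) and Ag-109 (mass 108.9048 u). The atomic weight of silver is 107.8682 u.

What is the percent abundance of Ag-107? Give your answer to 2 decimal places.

51.84%

With x = fraction of Ag-107 (so Ag-109 is 1 − x):
106.9051·x + 108.9048·(1 − x) = 107.8682
(106.9051 − 108.9048)·x = 107.8682 − 108.9048
x = -1.0366 / -1.9997 = 0.51838 → 51.84% Ag-107, 48.16% Ag-109.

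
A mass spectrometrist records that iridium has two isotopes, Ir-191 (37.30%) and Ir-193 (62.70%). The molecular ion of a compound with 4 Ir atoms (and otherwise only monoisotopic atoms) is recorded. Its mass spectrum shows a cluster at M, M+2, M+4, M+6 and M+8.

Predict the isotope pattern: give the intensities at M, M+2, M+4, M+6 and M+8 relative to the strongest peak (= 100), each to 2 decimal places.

5.26 : 35.39 : 89.23 : 100.00 : 42.02

Each Ir atom is independently Ir-191 (p = 0.3730) or Ir-193 (q = 0.6270); the cluster is the binomial expansion (p + q)^4.
P(M) = 0.3730^4 = 0.019357
P(M+2) = 4 × 0.3730^3 × 0.6270^1 = 0.130153
P(M+4) = 6 × 0.3730^2 × 0.6270^2 = 0.328174
P(M+6) = 4 × 0.3730^1 × 0.6270^3 = 0.367766
P(M+8) = 0.6270^4 = 0.154550
The M+6 peak is largest (0.367766); scaling to 100 gives 5.26 : 35.39 : 89.23 : 100.00 : 42.02.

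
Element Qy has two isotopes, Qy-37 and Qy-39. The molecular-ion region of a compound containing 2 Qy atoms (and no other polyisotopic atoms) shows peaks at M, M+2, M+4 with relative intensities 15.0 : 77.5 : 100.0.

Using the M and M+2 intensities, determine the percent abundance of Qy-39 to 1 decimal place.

72.1%

If p is the fraction of Qy that is Qy-37, then I(M+2)/I(M) = [C(2,1)·p^1·(1−p)] / p^2 = 2·(1−p)/p = 77.5/15.0 = 5.1667
(1−p)/p = 5.1667/2 = 2.5833  ⇒  p = 1/(1 + 2.5833) = 0.2791
Qy-37: 27.9%, Qy-39: 72.1%.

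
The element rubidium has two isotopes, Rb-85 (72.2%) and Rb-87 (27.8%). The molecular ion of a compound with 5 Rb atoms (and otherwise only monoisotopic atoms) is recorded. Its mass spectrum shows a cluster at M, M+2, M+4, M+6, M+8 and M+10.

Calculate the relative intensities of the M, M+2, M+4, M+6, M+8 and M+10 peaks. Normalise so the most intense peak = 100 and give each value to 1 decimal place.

Each Rb atom is independently Rb-85 (p = 0.722) or Rb-87 (q = 0.278); the cluster is the binomial expansion (p + q)^5.
P(M) = 0.722^5 = 0.196194
P(M+2) = 5 × 0.722^4 × 0.278^1 = 0.377714
P(M+4) = 10 × 0.722^3 × 0.278^2 = 0.290872
P(M+6) = 10 × 0.722^2 × 0.278^3 = 0.111998
P(M+8) = 5 × 0.722^1 × 0.278^4 = 0.021562
P(M+10) = 0.278^5 = 0.001660
The M+2 peak is largest (0.377714); scaling to 100 gives 51.9 : 100.0 : 77.0 : 29.7 : 5.7 : 0.4.

51.9 : 100.0 : 77.0 : 29.7 : 5.7 : 0.4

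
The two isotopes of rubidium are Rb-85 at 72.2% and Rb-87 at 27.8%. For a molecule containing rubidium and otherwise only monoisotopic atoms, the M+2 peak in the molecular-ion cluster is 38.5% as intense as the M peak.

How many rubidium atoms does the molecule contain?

With n Rb atoms, P(M+2)/P(M) = C(n,1)·p^(n−1)q / p^n = n·q/p = n · 0.278/0.722.
n = 0.385 × 0.722/0.278 = 1.00 ≈ 1

1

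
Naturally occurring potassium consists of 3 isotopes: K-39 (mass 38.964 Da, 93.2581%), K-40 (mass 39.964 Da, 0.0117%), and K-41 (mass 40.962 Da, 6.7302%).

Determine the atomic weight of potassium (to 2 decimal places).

39.10 Da

Average mass = Σ (abundance × isotope mass) = 0.932581 × 38.964 + 0.000117 × 39.964 + 0.067302 × 40.962
= 36.3371 + 0.0047 + 2.7568 = 39.0986 Da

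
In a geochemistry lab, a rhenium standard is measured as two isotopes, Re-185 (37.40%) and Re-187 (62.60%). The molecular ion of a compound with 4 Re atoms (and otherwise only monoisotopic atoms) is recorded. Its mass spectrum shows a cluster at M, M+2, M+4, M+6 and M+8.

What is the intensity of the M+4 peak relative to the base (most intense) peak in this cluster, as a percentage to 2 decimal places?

89.62%

Term probabilities: M 0.0196, M+2 0.1310, M+4 0.3289, M+6 0.3670, M+8 0.1536. Base peak = M+6.
P(M+6) = C(4,3) × 0.3740^1 × 0.6260^3 = 4 × 0.3740 × 0.24531438 = 0.366990 (base)
P(M+4) = C(4,2) × 0.3740^2 × 0.6260^2 = 6 × 0.139876 × 0.391876 = 0.328884
Relative intensity = 0.328884 / 0.366990 × 100 = 89.62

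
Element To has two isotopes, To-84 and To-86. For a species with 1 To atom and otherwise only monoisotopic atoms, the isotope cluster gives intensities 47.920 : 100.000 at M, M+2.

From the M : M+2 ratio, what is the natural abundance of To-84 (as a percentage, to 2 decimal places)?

32.40%

Let p = fractional abundance of To-84. I(M+2)/I(M) = [C(1,1)·p^0·(1−p)] / p^1 = 1·(1−p)/p = 100.000/47.920 = 2.0868
(1−p)/p = 2.0868/1 = 2.0868  ⇒  p = 1/(1 + 2.0868) = 0.3240
To-84: 32.40%, To-86: 67.60%.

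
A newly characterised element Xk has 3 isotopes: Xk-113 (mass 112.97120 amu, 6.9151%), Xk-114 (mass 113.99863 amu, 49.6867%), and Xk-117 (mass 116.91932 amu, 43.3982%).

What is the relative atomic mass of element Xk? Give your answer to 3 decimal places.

Weight each isotope mass by its fractional abundance: 0.069151 × 112.97120 + 0.496867 × 113.99863 + 0.433982 × 116.91932
= 7.812071 + 56.642157 + 50.740880 = 115.195108 amu

115.195 amu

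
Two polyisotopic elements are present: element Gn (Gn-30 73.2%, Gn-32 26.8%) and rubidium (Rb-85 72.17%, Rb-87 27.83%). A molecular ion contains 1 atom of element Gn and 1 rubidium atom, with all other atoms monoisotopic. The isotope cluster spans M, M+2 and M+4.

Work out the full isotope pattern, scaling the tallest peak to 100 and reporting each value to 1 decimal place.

100.0 : 75.2 : 14.1

Element Gn pattern (n=1): 0.7320 : 0.2680
Rubidium pattern (n=1): 0.7217 : 0.2783
Convolve the two distributions (both contribute in 2-u steps):
  M: 0.7320×0.7217 = 0.528284
  M+2: 0.7320×0.2783 + 0.2680×0.7217 = 0.397131
  M+4: 0.2680×0.2783 = 0.074584
Scale to base peak (0.528284) = 100: 100.0 : 75.2 : 14.1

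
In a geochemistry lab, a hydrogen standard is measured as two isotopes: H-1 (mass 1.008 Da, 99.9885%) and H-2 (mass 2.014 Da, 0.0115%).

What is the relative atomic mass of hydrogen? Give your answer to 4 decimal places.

The abundance-weighted mean is 0.999885 × 1.008 + 0.000115 × 2.014
= 1.00788 + 0.00023 = 1.00811 Da

1.0081 Da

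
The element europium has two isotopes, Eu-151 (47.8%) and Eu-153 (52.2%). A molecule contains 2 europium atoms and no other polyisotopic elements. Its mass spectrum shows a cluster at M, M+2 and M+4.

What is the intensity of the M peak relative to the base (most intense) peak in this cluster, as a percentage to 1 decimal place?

(0.478 + 0.522)^2 gives M 0.2285, M+2 0.4990, M+4 0.2725; the largest is M+2.
P(M+2) = C(2,1) × 0.478^1 × 0.522^1 = 2 × 0.4780 × 0.5220 = 0.499032 (base)
P(M) = C(2,0) × 0.478^2 × 0.522^0 = 1 × 0.228484 × 1.0000 = 0.228484
Relative intensity = 0.228484 / 0.499032 × 100 = 45.8

45.8%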